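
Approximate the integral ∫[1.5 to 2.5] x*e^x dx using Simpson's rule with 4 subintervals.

f(x) = x*e^x
a = 1.5, b = 2.5, n = 4
h = (b - a)/n = 0.250000

Simpson's rule: (h/3)[f(x₀) + 4f(x₁) + 2f(x₂) + ... + f(xₙ)]

x_0 = 1.5000, f(x_0) = 6.722534, coefficient = 1
x_1 = 1.7500, f(x_1) = 10.070555, coefficient = 4
x_2 = 2.0000, f(x_2) = 14.778112, coefficient = 2
x_3 = 2.2500, f(x_3) = 21.347406, coefficient = 4
x_4 = 2.5000, f(x_4) = 30.456235, coefficient = 1

I ≈ (0.250000/3) × 192.406834 = 16.033903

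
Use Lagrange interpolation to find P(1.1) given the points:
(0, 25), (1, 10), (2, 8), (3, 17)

Lagrange interpolation formula:
P(x) = Σ yᵢ × Lᵢ(x)
where Lᵢ(x) = Π_{j≠i} (x - xⱼ)/(xᵢ - xⱼ)

L_0(1.1) = (1.1 - 1)/(0 - 1) × (1.1 - 2)/(0 - 2) × (1.1 - 3)/(0 - 3) = -0.028500
L_1(1.1) = (1.1 - 0)/(1 - 0) × (1.1 - 2)/(1 - 2) × (1.1 - 3)/(1 - 3) = 0.940500
L_2(1.1) = (1.1 - 0)/(2 - 0) × (1.1 - 1)/(2 - 1) × (1.1 - 3)/(2 - 3) = 0.104500
L_3(1.1) = (1.1 - 0)/(3 - 0) × (1.1 - 1)/(3 - 1) × (1.1 - 2)/(3 - 2) = -0.016500

P(1.1) = 25×L_0(1.1) + 10×L_1(1.1) + 8×L_2(1.1) + 17×L_3(1.1)
P(1.1) = 9.248000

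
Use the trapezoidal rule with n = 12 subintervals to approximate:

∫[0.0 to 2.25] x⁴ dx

f(x) = x⁴
a = 0.0, b = 2.25, n = 12
h = (b - a)/n = 0.187500

Trapezoidal rule: (h/2)[f(x₀) + 2f(x₁) + 2f(x₂) + ... + f(xₙ)]

x_0 = 0.0000, f(x_0) = 0.000000, coefficient = 1
x_1 = 0.1875, f(x_1) = 0.001236, coefficient = 2
x_2 = 0.3750, f(x_2) = 0.019775, coefficient = 2
x_3 = 0.5625, f(x_3) = 0.100113, coefficient = 2
x_4 = 0.7500, f(x_4) = 0.316406, coefficient = 2
x_5 = 0.9375, f(x_5) = 0.772476, coefficient = 2
x_6 = 1.1250, f(x_6) = 1.601807, coefficient = 2
x_7 = 1.3125, f(x_7) = 2.967545, coefficient = 2
x_8 = 1.5000, f(x_8) = 5.062500, coefficient = 2
x_9 = 1.6875, f(x_9) = 8.109146, coefficient = 2
x_10 = 1.8750, f(x_10) = 12.359619, coefficient = 2
x_11 = 2.0625, f(x_11) = 18.095718, coefficient = 2
x_12 = 2.2500, f(x_12) = 25.628906, coefficient = 1

I ≈ (0.187500/2) × 124.441589 = 11.666399
Exact value: 11.533008
Error: 0.133391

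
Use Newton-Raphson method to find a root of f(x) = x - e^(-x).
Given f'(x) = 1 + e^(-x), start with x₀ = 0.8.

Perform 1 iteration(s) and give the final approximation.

f(x) = x - e^(-x)
f'(x) = 1 + e^(-x)
x₀ = 0.8

Newton-Raphson formula: x_{n+1} = x_n - f(x_n)/f'(x_n)

Iteration 1:
  f(0.800000) = 0.350671
  f'(0.800000) = 1.449329
  x_1 = 0.800000 - 0.350671/1.449329 = 0.558046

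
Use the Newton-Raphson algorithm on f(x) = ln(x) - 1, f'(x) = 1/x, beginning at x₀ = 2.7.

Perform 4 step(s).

f(x) = ln(x) - 1
f'(x) = 1/x
x₀ = 2.7

Newton-Raphson formula: x_{n+1} = x_n - f(x_n)/f'(x_n)

Iteration 1:
  f(2.700000) = -0.006748
  f'(2.700000) = 0.370370
  x_1 = 2.700000 - (-0.006748)/0.370370 = 2.718220
Iteration 2:
  f(2.718220) = -0.000023
  f'(2.718220) = 0.367888
  x_2 = 2.718220 - (-0.000023)/0.367888 = 2.718282
Iteration 3:
  f(2.718282) = 0.000000
  f'(2.718282) = 0.367879
  x_3 = 2.718282 - 0.000000/0.367879 = 2.718282
Iteration 4:
  f(2.718282) = 0.000000
  f'(2.718282) = 0.367879
  x_4 = 2.718282 - 0.000000/0.367879 = 2.718282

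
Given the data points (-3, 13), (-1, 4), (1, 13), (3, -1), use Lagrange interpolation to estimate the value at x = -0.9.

Lagrange interpolation formula:
P(x) = Σ yᵢ × Lᵢ(x)
where Lᵢ(x) = Π_{j≠i} (x - xⱼ)/(xᵢ - xⱼ)

L_0(-0.9) = (-0.9 - (-1))/(-3 - (-1)) × (-0.9 - 1)/(-3 - 1) × (-0.9 - 3)/(-3 - 3) = -0.015437
L_1(-0.9) = (-0.9 - (-3))/(-1 - (-3)) × (-0.9 - 1)/(-1 - 1) × (-0.9 - 3)/(-1 - 3) = 0.972562
L_2(-0.9) = (-0.9 - (-3))/(1 - (-3)) × (-0.9 - (-1))/(1 - (-1)) × (-0.9 - 3)/(1 - 3) = 0.051187
L_3(-0.9) = (-0.9 - (-3))/(3 - (-3)) × (-0.9 - (-1))/(3 - (-1)) × (-0.9 - 1)/(3 - 1) = -0.008312

P(-0.9) = 13×L_0(-0.9) + 4×L_1(-0.9) + 13×L_2(-0.9) + (-1)×L_3(-0.9)
P(-0.9) = 4.363312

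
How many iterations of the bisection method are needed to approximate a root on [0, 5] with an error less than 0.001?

We need (b-a)/2^n ≤ 0.001
(5 - 0)/2^n ≤ 0.001
5/2^n ≤ 0.001
2^n ≥ 5000
n ≥ log₂(5000) = 12.29
n ≥ 13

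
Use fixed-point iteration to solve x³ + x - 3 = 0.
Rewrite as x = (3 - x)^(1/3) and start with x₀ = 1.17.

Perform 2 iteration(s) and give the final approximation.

Equation: x³ + x - 3 = 0
Fixed-point form: x = (3 - x)^(1/3)
x₀ = 1.17

x_1 = g(1.170000) = 1.223161
x_2 = g(1.223161) = 1.211200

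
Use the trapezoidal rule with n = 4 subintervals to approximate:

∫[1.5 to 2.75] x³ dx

f(x) = x³
a = 1.5, b = 2.75, n = 4
h = (b - a)/n = 0.312500

Trapezoidal rule: (h/2)[f(x₀) + 2f(x₁) + 2f(x₂) + ... + f(xₙ)]

x_0 = 1.5000, f(x_0) = 3.375000, coefficient = 1
x_1 = 1.8125, f(x_1) = 5.954346, coefficient = 2
x_2 = 2.1250, f(x_2) = 9.595703, coefficient = 2
x_3 = 2.4375, f(x_3) = 14.482178, coefficient = 2
x_4 = 2.7500, f(x_4) = 20.796875, coefficient = 1

I ≈ (0.312500/2) × 84.236328 = 13.161926
Exact value: 13.032227
Error: 0.129700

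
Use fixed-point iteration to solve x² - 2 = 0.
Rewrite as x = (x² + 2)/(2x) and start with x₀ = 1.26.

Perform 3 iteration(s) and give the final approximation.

Equation: x² - 2 = 0
Fixed-point form: x = (x² + 2)/(2x)
x₀ = 1.26

x_1 = g(1.260000) = 1.423651
x_2 = g(1.423651) = 1.414245
x_3 = g(1.414245) = 1.414214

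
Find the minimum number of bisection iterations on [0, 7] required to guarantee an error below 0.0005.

We need (b-a)/2^n ≤ 0.0005
(7 - 0)/2^n ≤ 0.0005
7/2^n ≤ 0.0005
2^n ≥ 14000
n ≥ log₂(14000) = 13.77
n ≥ 14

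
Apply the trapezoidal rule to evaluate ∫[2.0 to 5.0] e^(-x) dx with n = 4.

f(x) = e^(-x)
a = 2.0, b = 5.0, n = 4
h = (b - a)/n = 0.750000

Trapezoidal rule: (h/2)[f(x₀) + 2f(x₁) + 2f(x₂) + ... + f(xₙ)]

x_0 = 2.0000, f(x_0) = 0.135335, coefficient = 1
x_1 = 2.7500, f(x_1) = 0.063928, coefficient = 2
x_2 = 3.5000, f(x_2) = 0.030197, coefficient = 2
x_3 = 4.2500, f(x_3) = 0.014264, coefficient = 2
x_4 = 5.0000, f(x_4) = 0.006738, coefficient = 1

I ≈ (0.750000/2) × 0.358852 = 0.134570
Exact value: 0.128597
Error: 0.005972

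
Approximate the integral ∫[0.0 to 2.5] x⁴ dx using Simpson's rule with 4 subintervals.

f(x) = x⁴
a = 0.0, b = 2.5, n = 4
h = (b - a)/n = 0.625000

Simpson's rule: (h/3)[f(x₀) + 4f(x₁) + 2f(x₂) + ... + f(xₙ)]

x_0 = 0.0000, f(x_0) = 0.000000, coefficient = 1
x_1 = 0.6250, f(x_1) = 0.152588, coefficient = 4
x_2 = 1.2500, f(x_2) = 2.441406, coefficient = 2
x_3 = 1.8750, f(x_3) = 12.359619, coefficient = 4
x_4 = 2.5000, f(x_4) = 39.062500, coefficient = 1

I ≈ (0.625000/3) × 93.994141 = 19.582113
Exact value: 19.531250
Error: 0.050863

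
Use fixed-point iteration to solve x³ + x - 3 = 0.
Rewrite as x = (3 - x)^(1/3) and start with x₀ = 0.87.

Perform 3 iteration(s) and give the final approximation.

Equation: x³ + x - 3 = 0
Fixed-point form: x = (3 - x)^(1/3)
x₀ = 0.87

x_1 = g(0.870000) = 1.286648
x_2 = g(1.286648) = 1.196600
x_3 = g(1.196600) = 1.217206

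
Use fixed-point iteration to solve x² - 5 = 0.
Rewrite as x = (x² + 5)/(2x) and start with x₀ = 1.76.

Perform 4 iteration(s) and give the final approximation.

Equation: x² - 5 = 0
Fixed-point form: x = (x² + 5)/(2x)
x₀ = 1.76

x_1 = g(1.760000) = 2.300455
x_2 = g(2.300455) = 2.236969
x_3 = g(2.236969) = 2.236068
x_4 = g(2.236068) = 2.236068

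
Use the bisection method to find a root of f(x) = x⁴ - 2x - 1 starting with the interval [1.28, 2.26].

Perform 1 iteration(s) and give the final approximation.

f(x) = x⁴ - 2x - 1
Initial interval: [1.28, 2.26]

Iteration 1:
  c_1 = (1.280000 + 2.260000)/2 = 1.770000
  f(c_1) = f(1.770000) = 5.275062
  f(a) × f(c) < 0, new interval: [1.280000, 1.770000]

After 1 iteration(s), the approximation is c_1 = 1.770000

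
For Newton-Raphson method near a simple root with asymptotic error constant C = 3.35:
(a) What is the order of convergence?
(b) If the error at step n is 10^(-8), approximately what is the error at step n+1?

(a) Newton-Raphson has quadratic (order 2) convergence near simple roots.
    This means |e_{n+1}| ≈ C|e_n|².

(b) With |e_n| = 10^(-8) and C = 3.35:
    |e_{n+1}| ≈ 3.35 × (10^(-8))² = 3.35 × 10^(-16)

(a) 2 (quadratic); (b) |e_{n+1}| ≈ 3.350e-16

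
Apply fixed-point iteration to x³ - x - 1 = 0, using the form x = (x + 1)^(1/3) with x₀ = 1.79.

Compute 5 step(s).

Equation: x³ - x - 1 = 0
Fixed-point form: x = (x + 1)^(1/3)
x₀ = 1.79

x_1 = g(1.790000) = 1.407780
x_2 = g(1.407780) = 1.340311
x_3 = g(1.340311) = 1.327673
x_4 = g(1.327673) = 1.325279
x_5 = g(1.325279) = 1.324825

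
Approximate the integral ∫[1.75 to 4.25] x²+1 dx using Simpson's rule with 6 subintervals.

f(x) = x²+1
a = 1.75, b = 4.25, n = 6
h = (b - a)/n = 0.416667

Simpson's rule: (h/3)[f(x₀) + 4f(x₁) + 2f(x₂) + ... + f(xₙ)]

x_0 = 1.7500, f(x_0) = 4.062500, coefficient = 1
x_1 = 2.1667, f(x_1) = 5.694444, coefficient = 4
x_2 = 2.5833, f(x_2) = 7.673611, coefficient = 2
x_3 = 3.0000, f(x_3) = 10.000000, coefficient = 4
x_4 = 3.4167, f(x_4) = 12.673611, coefficient = 2
x_5 = 3.8333, f(x_5) = 15.694444, coefficient = 4
x_6 = 4.2500, f(x_6) = 19.062500, coefficient = 1

I ≈ (0.416667/3) × 189.375000 = 26.302083
Exact value: 26.302083
Error: 0.000000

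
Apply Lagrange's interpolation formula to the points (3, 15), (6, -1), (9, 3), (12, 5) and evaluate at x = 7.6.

Lagrange interpolation formula:
P(x) = Σ yᵢ × Lᵢ(x)
where Lᵢ(x) = Π_{j≠i} (x - xⱼ)/(xᵢ - xⱼ)

L_0(7.6) = (7.6 - 6)/(3 - 6) × (7.6 - 9)/(3 - 9) × (7.6 - 12)/(3 - 12) = -0.060840
L_1(7.6) = (7.6 - 3)/(6 - 3) × (7.6 - 9)/(6 - 9) × (7.6 - 12)/(6 - 12) = 0.524741
L_2(7.6) = (7.6 - 3)/(9 - 3) × (7.6 - 6)/(9 - 6) × (7.6 - 12)/(9 - 12) = 0.599704
L_3(7.6) = (7.6 - 3)/(12 - 3) × (7.6 - 6)/(12 - 6) × (7.6 - 9)/(12 - 9) = -0.063605

P(7.6) = 15×L_0(7.6) + (-1)×L_1(7.6) + 3×L_2(7.6) + 5×L_3(7.6)
P(7.6) = 0.043753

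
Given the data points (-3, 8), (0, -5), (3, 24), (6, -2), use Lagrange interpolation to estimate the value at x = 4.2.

Lagrange interpolation formula:
P(x) = Σ yᵢ × Lᵢ(x)
where Lᵢ(x) = Π_{j≠i} (x - xⱼ)/(xᵢ - xⱼ)

L_0(4.2) = (4.2 - 0)/(-3 - 0) × (4.2 - 3)/(-3 - 3) × (4.2 - 6)/(-3 - 6) = 0.056000
L_1(4.2) = (4.2 - (-3))/(0 - (-3)) × (4.2 - 3)/(0 - 3) × (4.2 - 6)/(0 - 6) = -0.288000
L_2(4.2) = (4.2 - (-3))/(3 - (-3)) × (4.2 - 0)/(3 - 0) × (4.2 - 6)/(3 - 6) = 1.008000
L_3(4.2) = (4.2 - (-3))/(6 - (-3)) × (4.2 - 0)/(6 - 0) × (4.2 - 3)/(6 - 3) = 0.224000

P(4.2) = 8×L_0(4.2) + (-5)×L_1(4.2) + 24×L_2(4.2) + (-2)×L_3(4.2)
P(4.2) = 25.632000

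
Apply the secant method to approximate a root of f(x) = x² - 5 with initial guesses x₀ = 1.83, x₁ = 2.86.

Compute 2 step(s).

f(x) = x² - 5
x₀ = 1.83, x₁ = 2.86

Secant formula: x_{n+1} = x_n - f(x_n)(x_n - x_{n-1})/(f(x_n) - f(x_{n-1}))

Iteration 1:
  f(1.830000) = -1.651100
  f(2.860000) = 3.179600
  x_2 = 2.860000 - 3.179600×(2.860000 - 1.830000)/(3.179600 - (-1.651100))
       = 2.182047
Iteration 2:
  f(2.860000) = 3.179600
  f(2.182047) = -0.238671
  x_3 = 2.182047 - (-0.238671)×(2.182047 - 2.860000)/(-0.238671 - 3.179600)
       = 2.229383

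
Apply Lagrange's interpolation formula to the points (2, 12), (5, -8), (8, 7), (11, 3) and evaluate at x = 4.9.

Lagrange interpolation formula:
P(x) = Σ yᵢ × Lᵢ(x)
where Lᵢ(x) = Π_{j≠i} (x - xⱼ)/(xᵢ - xⱼ)

L_0(4.9) = (4.9 - 5)/(2 - 5) × (4.9 - 8)/(2 - 8) × (4.9 - 11)/(2 - 11) = 0.011673
L_1(4.9) = (4.9 - 2)/(5 - 2) × (4.9 - 8)/(5 - 8) × (4.9 - 11)/(5 - 11) = 1.015537
L_2(4.9) = (4.9 - 2)/(8 - 2) × (4.9 - 5)/(8 - 5) × (4.9 - 11)/(8 - 11) = -0.032759
L_3(4.9) = (4.9 - 2)/(11 - 2) × (4.9 - 5)/(11 - 5) × (4.9 - 8)/(11 - 8) = 0.005549

P(4.9) = 12×L_0(4.9) + (-8)×L_1(4.9) + 7×L_2(4.9) + 3×L_3(4.9)
P(4.9) = -8.196889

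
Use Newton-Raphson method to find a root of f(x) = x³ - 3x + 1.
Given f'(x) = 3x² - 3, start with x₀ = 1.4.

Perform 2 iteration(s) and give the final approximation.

f(x) = x³ - 3x + 1
f'(x) = 3x² - 3
x₀ = 1.4

Newton-Raphson formula: x_{n+1} = x_n - f(x_n)/f'(x_n)

Iteration 1:
  f(1.400000) = -0.456000
  f'(1.400000) = 2.880000
  x_1 = 1.400000 - (-0.456000)/2.880000 = 1.558333
Iteration 2:
  f(1.558333) = 0.109261
  f'(1.558333) = 4.285208
  x_2 = 1.558333 - 0.109261/4.285208 = 1.532836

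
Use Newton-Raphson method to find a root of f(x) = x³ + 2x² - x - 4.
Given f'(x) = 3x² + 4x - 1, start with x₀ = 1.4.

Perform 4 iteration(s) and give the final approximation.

f(x) = x³ + 2x² - x - 4
f'(x) = 3x² + 4x - 1
x₀ = 1.4

Newton-Raphson formula: x_{n+1} = x_n - f(x_n)/f'(x_n)

Iteration 1:
  f(1.400000) = 1.264000
  f'(1.400000) = 10.480000
  x_1 = 1.400000 - 1.264000/10.480000 = 1.279389
Iteration 2:
  f(1.279389) = 0.088436
  f'(1.279389) = 9.028068
  x_2 = 1.279389 - 0.088436/9.028068 = 1.269594
Iteration 3:
  f(1.269594) = 0.000559
  f'(1.269594) = 8.913978
  x_3 = 1.269594 - 0.000559/8.913978 = 1.269531
Iteration 4:
  f(1.269531) = 0.000000
  f'(1.269531) = 8.913249
  x_4 = 1.269531 - 0.000000/8.913249 = 1.269531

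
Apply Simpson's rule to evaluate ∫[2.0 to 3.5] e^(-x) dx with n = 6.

f(x) = e^(-x)
a = 2.0, b = 3.5, n = 6
h = (b - a)/n = 0.250000

Simpson's rule: (h/3)[f(x₀) + 4f(x₁) + 2f(x₂) + ... + f(xₙ)]

x_0 = 2.0000, f(x_0) = 0.135335, coefficient = 1
x_1 = 2.2500, f(x_1) = 0.105399, coefficient = 4
x_2 = 2.5000, f(x_2) = 0.082085, coefficient = 2
x_3 = 2.7500, f(x_3) = 0.063928, coefficient = 4
x_4 = 3.0000, f(x_4) = 0.049787, coefficient = 2
x_5 = 3.2500, f(x_5) = 0.038774, coefficient = 4
x_6 = 3.5000, f(x_6) = 0.030197, coefficient = 1

I ≈ (0.250000/3) × 1.261682 = 0.105140
Exact value: 0.105138
Error: 0.000002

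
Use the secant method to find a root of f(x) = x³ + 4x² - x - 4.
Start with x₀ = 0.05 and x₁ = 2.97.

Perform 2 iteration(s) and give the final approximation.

f(x) = x³ + 4x² - x - 4
x₀ = 0.05, x₁ = 2.97

Secant formula: x_{n+1} = x_n - f(x_n)(x_n - x_{n-1})/(f(x_n) - f(x_{n-1}))

Iteration 1:
  f(0.050000) = -4.039875
  f(2.970000) = 54.511673
  x_2 = 2.970000 - 54.511673×(2.970000 - 0.050000)/(54.511673 - (-4.039875))
       = 0.251471
Iteration 2:
  f(2.970000) = 54.511673
  f(0.251471) = -3.982618
  x_3 = 0.251471 - (-3.982618)×(0.251471 - 2.970000)/(-3.982618 - 54.511673)
       = 0.436564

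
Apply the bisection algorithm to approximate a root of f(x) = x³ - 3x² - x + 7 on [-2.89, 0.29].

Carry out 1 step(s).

f(x) = x³ - 3x² - x + 7
Initial interval: [-2.89, 0.29]

Iteration 1:
  c_1 = (-2.890000 + 0.290000)/2 = -1.300000
  f(c_1) = f(-1.300000) = 1.033000
  f(a) × f(c) < 0, new interval: [-2.890000, -1.300000]

After 1 iteration(s), the approximation is c_1 = -1.300000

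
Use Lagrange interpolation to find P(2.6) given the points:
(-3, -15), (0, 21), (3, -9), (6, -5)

Lagrange interpolation formula:
P(x) = Σ yᵢ × Lᵢ(x)
where Lᵢ(x) = Π_{j≠i} (x - xⱼ)/(xᵢ - xⱼ)

L_0(2.6) = (2.6 - 0)/(-3 - 0) × (2.6 - 3)/(-3 - 3) × (2.6 - 6)/(-3 - 6) = -0.021827
L_1(2.6) = (2.6 - (-3))/(0 - (-3)) × (2.6 - 3)/(0 - 3) × (2.6 - 6)/(0 - 6) = 0.141037
L_2(2.6) = (2.6 - (-3))/(3 - (-3)) × (2.6 - 0)/(3 - 0) × (2.6 - 6)/(3 - 6) = 0.916741
L_3(2.6) = (2.6 - (-3))/(6 - (-3)) × (2.6 - 0)/(6 - 0) × (2.6 - 3)/(6 - 3) = -0.035951

P(2.6) = (-15)×L_0(2.6) + 21×L_1(2.6) + (-9)×L_2(2.6) + (-5)×L_3(2.6)
P(2.6) = -4.781728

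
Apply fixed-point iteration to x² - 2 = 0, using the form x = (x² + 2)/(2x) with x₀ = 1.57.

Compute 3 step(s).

Equation: x² - 2 = 0
Fixed-point form: x = (x² + 2)/(2x)
x₀ = 1.57

x_1 = g(1.570000) = 1.421943
x_2 = g(1.421943) = 1.414235
x_3 = g(1.414235) = 1.414214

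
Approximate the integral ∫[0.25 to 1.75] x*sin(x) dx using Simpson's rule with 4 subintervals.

f(x) = x*sin(x)
a = 0.25, b = 1.75, n = 4
h = (b - a)/n = 0.375000

Simpson's rule: (h/3)[f(x₀) + 4f(x₁) + 2f(x₂) + ... + f(xₙ)]

x_0 = 0.2500, f(x_0) = 0.061851, coefficient = 1
x_1 = 0.6250, f(x_1) = 0.365686, coefficient = 4
x_2 = 1.0000, f(x_2) = 0.841471, coefficient = 2
x_3 = 1.3750, f(x_3) = 1.348728, coefficient = 4
x_4 = 1.7500, f(x_4) = 1.721975, coefficient = 1

I ≈ (0.375000/3) × 10.324423 = 1.290553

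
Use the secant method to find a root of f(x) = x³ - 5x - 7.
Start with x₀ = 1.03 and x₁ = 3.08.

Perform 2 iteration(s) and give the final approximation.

f(x) = x³ - 5x - 7
x₀ = 1.03, x₁ = 3.08

Secant formula: x_{n+1} = x_n - f(x_n)(x_n - x_{n-1})/(f(x_n) - f(x_{n-1}))

Iteration 1:
  f(1.030000) = -11.057273
  f(3.080000) = 6.818112
  x_2 = 3.080000 - 6.818112×(3.080000 - 1.030000)/(6.818112 - (-11.057273))
       = 2.298080
Iteration 2:
  f(3.080000) = 6.818112
  f(2.298080) = -6.353850
  x_3 = 2.298080 - (-6.353850)×(2.298080 - 3.080000)/(-6.353850 - 6.818112)
       = 2.675260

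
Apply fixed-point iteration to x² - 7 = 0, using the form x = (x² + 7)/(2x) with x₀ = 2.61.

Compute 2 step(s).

Equation: x² - 7 = 0
Fixed-point form: x = (x² + 7)/(2x)
x₀ = 2.61

x_1 = g(2.610000) = 2.645996
x_2 = g(2.645996) = 2.645751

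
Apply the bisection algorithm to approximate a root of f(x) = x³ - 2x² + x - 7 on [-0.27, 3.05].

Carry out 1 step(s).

f(x) = x³ - 2x² + x - 7
Initial interval: [-0.27, 3.05]

Iteration 1:
  c_1 = (-0.270000 + 3.050000)/2 = 1.390000
  f(c_1) = f(1.390000) = -6.788581
  f(a) × f(c) ≥ 0, new interval: [1.390000, 3.050000]

After 1 iteration(s), the approximation is c_1 = 1.390000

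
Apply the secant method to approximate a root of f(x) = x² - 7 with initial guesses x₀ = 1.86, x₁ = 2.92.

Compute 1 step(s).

f(x) = x² - 7
x₀ = 1.86, x₁ = 2.92

Secant formula: x_{n+1} = x_n - f(x_n)(x_n - x_{n-1})/(f(x_n) - f(x_{n-1}))

Iteration 1:
  f(1.860000) = -3.540400
  f(2.920000) = 1.526400
  x_2 = 2.920000 - 1.526400×(2.920000 - 1.860000)/(1.526400 - (-3.540400))
       = 2.600669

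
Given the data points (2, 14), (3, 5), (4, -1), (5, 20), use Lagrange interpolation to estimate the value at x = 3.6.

Lagrange interpolation formula:
P(x) = Σ yᵢ × Lᵢ(x)
where Lᵢ(x) = Π_{j≠i} (x - xⱼ)/(xᵢ - xⱼ)

L_0(3.6) = (3.6 - 3)/(2 - 3) × (3.6 - 4)/(2 - 4) × (3.6 - 5)/(2 - 5) = -0.056000
L_1(3.6) = (3.6 - 2)/(3 - 2) × (3.6 - 4)/(3 - 4) × (3.6 - 5)/(3 - 5) = 0.448000
L_2(3.6) = (3.6 - 2)/(4 - 2) × (3.6 - 3)/(4 - 3) × (3.6 - 5)/(4 - 5) = 0.672000
L_3(3.6) = (3.6 - 2)/(5 - 2) × (3.6 - 3)/(5 - 3) × (3.6 - 4)/(5 - 4) = -0.064000

P(3.6) = 14×L_0(3.6) + 5×L_1(3.6) + (-1)×L_2(3.6) + 20×L_3(3.6)
P(3.6) = -0.496000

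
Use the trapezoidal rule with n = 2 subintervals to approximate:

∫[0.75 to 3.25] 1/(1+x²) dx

f(x) = 1/(1+x²)
a = 0.75, b = 3.25, n = 2
h = (b - a)/n = 1.250000

Trapezoidal rule: (h/2)[f(x₀) + 2f(x₁) + 2f(x₂) + ... + f(xₙ)]

x_0 = 0.7500, f(x_0) = 0.640000, coefficient = 1
x_1 = 2.0000, f(x_1) = 0.200000, coefficient = 2
x_2 = 3.2500, f(x_2) = 0.086486, coefficient = 1

I ≈ (1.250000/2) × 1.126486 = 0.704054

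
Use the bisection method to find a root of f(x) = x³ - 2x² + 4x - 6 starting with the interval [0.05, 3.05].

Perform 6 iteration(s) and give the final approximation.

f(x) = x³ - 2x² + 4x - 6
Initial interval: [0.05, 3.05]

Iteration 1:
  c_1 = (0.050000 + 3.050000)/2 = 1.550000
  f(c_1) = f(1.550000) = -0.881125
  f(a) × f(c) ≥ 0, new interval: [1.550000, 3.050000]
Iteration 2:
  c_2 = (1.550000 + 3.050000)/2 = 2.300000
  f(c_2) = f(2.300000) = 4.787000
  f(a) × f(c) < 0, new interval: [1.550000, 2.300000]
Iteration 3:
  c_3 = (1.550000 + 2.300000)/2 = 1.925000
  f(c_3) = f(1.925000) = 1.422078
  f(a) × f(c) < 0, new interval: [1.550000, 1.925000]
Iteration 4:
  c_4 = (1.550000 + 1.925000)/2 = 1.737500
  f(c_4) = f(1.737500) = 0.157537
  f(a) × f(c) < 0, new interval: [1.550000, 1.737500]
Iteration 5:
  c_5 = (1.550000 + 1.737500)/2 = 1.643750
  f(c_5) = f(1.643750) = -0.387557
  f(a) × f(c) ≥ 0, new interval: [1.643750, 1.737500]
Iteration 6:
  c_6 = (1.643750 + 1.737500)/2 = 1.690625
  f(c_6) = f(1.690625) = -0.121760
  f(a) × f(c) ≥ 0, new interval: [1.690625, 1.737500]

After 6 iteration(s), the approximation is c_6 = 1.690625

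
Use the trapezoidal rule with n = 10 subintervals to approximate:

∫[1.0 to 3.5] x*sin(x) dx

f(x) = x*sin(x)
a = 1.0, b = 3.5, n = 10
h = (b - a)/n = 0.250000

Trapezoidal rule: (h/2)[f(x₀) + 2f(x₁) + 2f(x₂) + ... + f(xₙ)]

x_0 = 1.0000, f(x_0) = 0.841471, coefficient = 1
x_1 = 1.2500, f(x_1) = 1.186231, coefficient = 2
x_2 = 1.5000, f(x_2) = 1.496242, coefficient = 2
x_3 = 1.7500, f(x_3) = 1.721975, coefficient = 2
x_4 = 2.0000, f(x_4) = 1.818595, coefficient = 2
x_5 = 2.2500, f(x_5) = 1.750665, coefficient = 2
x_6 = 2.5000, f(x_6) = 1.496180, coefficient = 2
x_7 = 2.7500, f(x_7) = 1.049568, coefficient = 2
x_8 = 3.0000, f(x_8) = 0.423360, coefficient = 2
x_9 = 3.2500, f(x_9) = -0.351634, coefficient = 2
x_10 = 3.5000, f(x_10) = -1.227741, coefficient = 1

I ≈ (0.250000/2) × 20.796094 = 2.599512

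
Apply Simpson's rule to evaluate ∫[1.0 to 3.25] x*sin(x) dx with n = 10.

f(x) = x*sin(x)
a = 1.0, b = 3.25, n = 10
h = (b - a)/n = 0.225000

Simpson's rule: (h/3)[f(x₀) + 4f(x₁) + 2f(x₂) + ... + f(xₙ)]

x_0 = 1.0000, f(x_0) = 0.841471, coefficient = 1
x_1 = 1.2250, f(x_1) = 1.152487, coefficient = 4
x_2 = 1.4500, f(x_2) = 1.439434, coefficient = 2
x_3 = 1.6750, f(x_3) = 1.665914, coefficient = 4
x_4 = 1.9000, f(x_4) = 1.797970, coefficient = 2
x_5 = 2.1250, f(x_5) = 1.806930, coefficient = 4
x_6 = 2.3500, f(x_6) = 1.671962, coefficient = 2
x_7 = 2.5750, f(x_7) = 1.382158, coefficient = 4
x_8 = 2.8000, f(x_8) = 0.937967, coefficient = 2
x_9 = 3.0250, f(x_9) = 0.351894, coefficient = 4
x_10 = 3.2500, f(x_10) = -0.351634, coefficient = 1

I ≈ (0.225000/3) × 37.622035 = 2.821653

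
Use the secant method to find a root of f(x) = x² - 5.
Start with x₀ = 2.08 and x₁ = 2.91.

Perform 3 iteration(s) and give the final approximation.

f(x) = x² - 5
x₀ = 2.08, x₁ = 2.91

Secant formula: x_{n+1} = x_n - f(x_n)(x_n - x_{n-1})/(f(x_n) - f(x_{n-1}))

Iteration 1:
  f(2.080000) = -0.673600
  f(2.910000) = 3.468100
  x_2 = 2.910000 - 3.468100×(2.910000 - 2.080000)/(3.468100 - (-0.673600))
       = 2.214990
Iteration 2:
  f(2.910000) = 3.468100
  f(2.214990) = -0.093819
  x_3 = 2.214990 - (-0.093819)×(2.214990 - 2.910000)/(-0.093819 - 3.468100)
       = 2.233296
Iteration 3:
  f(2.214990) = -0.093819
  f(2.233296) = -0.012388
  x_4 = 2.233296 - (-0.012388)×(2.233296 - 2.214990)/(-0.012388 - (-0.093819))
       = 2.236081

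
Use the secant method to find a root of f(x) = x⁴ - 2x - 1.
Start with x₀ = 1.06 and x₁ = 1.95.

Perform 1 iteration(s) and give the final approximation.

f(x) = x⁴ - 2x - 1
x₀ = 1.06, x₁ = 1.95

Secant formula: x_{n+1} = x_n - f(x_n)(x_n - x_{n-1})/(f(x_n) - f(x_{n-1}))

Iteration 1:
  f(1.060000) = -1.857523
  f(1.950000) = 9.559006
  x_2 = 1.950000 - 9.559006×(1.950000 - 1.060000)/(9.559006 - (-1.857523))
       = 1.204807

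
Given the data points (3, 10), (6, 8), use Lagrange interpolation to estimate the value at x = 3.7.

Lagrange interpolation formula:
P(x) = Σ yᵢ × Lᵢ(x)
where Lᵢ(x) = Π_{j≠i} (x - xⱼ)/(xᵢ - xⱼ)

L_0(3.7) = (3.7 - 6)/(3 - 6) = 0.766667
L_1(3.7) = (3.7 - 3)/(6 - 3) = 0.233333

P(3.7) = 10×L_0(3.7) + 8×L_1(3.7)
P(3.7) = 9.533333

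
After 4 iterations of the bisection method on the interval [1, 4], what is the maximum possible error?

Bisection error bound: |error| ≤ (b-a)/2^n
|error| ≤ (4 - 1)/2^4 = 3/2^4
|error| ≤ 0.1875000000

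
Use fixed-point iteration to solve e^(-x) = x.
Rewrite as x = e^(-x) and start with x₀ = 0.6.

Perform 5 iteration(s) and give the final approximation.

Equation: e^(-x) = x
Fixed-point form: x = e^(-x)
x₀ = 0.6

x_1 = g(0.600000) = 0.548812
x_2 = g(0.548812) = 0.577636
x_3 = g(0.577636) = 0.561224
x_4 = g(0.561224) = 0.570511
x_5 = g(0.570511) = 0.565237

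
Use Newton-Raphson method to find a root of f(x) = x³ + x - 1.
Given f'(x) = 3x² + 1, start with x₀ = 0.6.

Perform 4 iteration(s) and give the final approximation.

f(x) = x³ + x - 1
f'(x) = 3x² + 1
x₀ = 0.6

Newton-Raphson formula: x_{n+1} = x_n - f(x_n)/f'(x_n)

Iteration 1:
  f(0.600000) = -0.184000
  f'(0.600000) = 2.080000
  x_1 = 0.600000 - (-0.184000)/2.080000 = 0.688462
Iteration 2:
  f(0.688462) = 0.014778
  f'(0.688462) = 2.421938
  x_2 = 0.688462 - 0.014778/2.421938 = 0.682360
Iteration 3:
  f(0.682360) = 0.000077
  f'(0.682360) = 2.396845
  x_3 = 0.682360 - 0.000077/2.396845 = 0.682328
Iteration 4:
  f(0.682328) = 0.000000
  f'(0.682328) = 2.396714
  x_4 = 0.682328 - 0.000000/2.396714 = 0.682328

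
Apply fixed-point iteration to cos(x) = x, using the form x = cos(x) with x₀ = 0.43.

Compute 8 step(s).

Equation: cos(x) = x
Fixed-point form: x = cos(x)
x₀ = 0.43

x_1 = g(0.430000) = 0.908966
x_2 = g(0.908966) = 0.614562
x_3 = g(0.614562) = 0.817026
x_4 = g(0.817026) = 0.684393
x_5 = g(0.684393) = 0.774803
x_6 = g(0.774803) = 0.714559
x_7 = g(0.714559) = 0.755382
x_8 = g(0.755382) = 0.728009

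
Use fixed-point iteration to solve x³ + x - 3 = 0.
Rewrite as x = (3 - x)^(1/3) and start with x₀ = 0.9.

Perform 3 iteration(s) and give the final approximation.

Equation: x³ + x - 3 = 0
Fixed-point form: x = (3 - x)^(1/3)
x₀ = 0.9

x_1 = g(0.900000) = 1.280579
x_2 = g(1.280579) = 1.198011
x_3 = g(1.198011) = 1.216888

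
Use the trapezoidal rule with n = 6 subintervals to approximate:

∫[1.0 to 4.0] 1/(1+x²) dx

f(x) = 1/(1+x²)
a = 1.0, b = 4.0, n = 6
h = (b - a)/n = 0.500000

Trapezoidal rule: (h/2)[f(x₀) + 2f(x₁) + 2f(x₂) + ... + f(xₙ)]

x_0 = 1.0000, f(x_0) = 0.500000, coefficient = 1
x_1 = 1.5000, f(x_1) = 0.307692, coefficient = 2
x_2 = 2.0000, f(x_2) = 0.200000, coefficient = 2
x_3 = 2.5000, f(x_3) = 0.137931, coefficient = 2
x_4 = 3.0000, f(x_4) = 0.100000, coefficient = 2
x_5 = 3.5000, f(x_5) = 0.075472, coefficient = 2
x_6 = 4.0000, f(x_6) = 0.058824, coefficient = 1

I ≈ (0.500000/2) × 2.201014 = 0.550253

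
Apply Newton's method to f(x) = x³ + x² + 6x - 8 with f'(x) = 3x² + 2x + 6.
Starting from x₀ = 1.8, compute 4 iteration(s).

f(x) = x³ + x² + 6x - 8
f'(x) = 3x² + 2x + 6
x₀ = 1.8

Newton-Raphson formula: x_{n+1} = x_n - f(x_n)/f'(x_n)

Iteration 1:
  f(1.800000) = 11.872000
  f'(1.800000) = 19.320000
  x_1 = 1.800000 - 11.872000/19.320000 = 1.185507
Iteration 2:
  f(1.185507) = 2.184615
  f'(1.185507) = 12.587297
  x_2 = 1.185507 - 2.184615/12.587297 = 1.011950
Iteration 3:
  f(1.011950) = 0.132024
  f'(1.011950) = 11.096029
  x_3 = 1.011950 - 0.132024/11.096029 = 1.000052
Iteration 4:
  f(1.000052) = 0.000570
  f'(1.000052) = 11.000414
  x_4 = 1.000052 - 0.000570/11.000414 = 1.000000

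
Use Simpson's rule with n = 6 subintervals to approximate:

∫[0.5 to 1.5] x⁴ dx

f(x) = x⁴
a = 0.5, b = 1.5, n = 6
h = (b - a)/n = 0.166667

Simpson's rule: (h/3)[f(x₀) + 4f(x₁) + 2f(x₂) + ... + f(xₙ)]

x_0 = 0.5000, f(x_0) = 0.062500, coefficient = 1
x_1 = 0.6667, f(x_1) = 0.197531, coefficient = 4
x_2 = 0.8333, f(x_2) = 0.482253, coefficient = 2
x_3 = 1.0000, f(x_3) = 1.000000, coefficient = 4
x_4 = 1.1667, f(x_4) = 1.852623, coefficient = 2
x_5 = 1.3333, f(x_5) = 3.160494, coefficient = 4
x_6 = 1.5000, f(x_6) = 5.062500, coefficient = 1

I ≈ (0.166667/3) × 27.226852 = 1.512603
Exact value: 1.512500
Error: 0.000103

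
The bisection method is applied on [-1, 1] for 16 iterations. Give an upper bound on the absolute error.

Bisection error bound: |error| ≤ (b-a)/2^n
|error| ≤ (1 - (-1))/2^16 = 2/2^16
|error| ≤ 0.0000305176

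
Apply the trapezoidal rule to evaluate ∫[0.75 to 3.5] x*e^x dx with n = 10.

f(x) = x*e^x
a = 0.75, b = 3.5, n = 10
h = (b - a)/n = 0.275000

Trapezoidal rule: (h/2)[f(x₀) + 2f(x₁) + 2f(x₂) + ... + f(xₙ)]

x_0 = 0.7500, f(x_0) = 1.587750, coefficient = 1
x_1 = 1.0250, f(x_1) = 2.856773, coefficient = 2
x_2 = 1.3000, f(x_2) = 4.770086, coefficient = 2
x_3 = 1.5750, f(x_3) = 7.608418, coefficient = 2
x_4 = 1.8500, f(x_4) = 11.765666, coefficient = 2
x_5 = 2.1250, f(x_5) = 17.792407, coefficient = 2
x_6 = 2.4000, f(x_6) = 26.455623, coefficient = 2
x_7 = 2.6750, f(x_7) = 38.820536, coefficient = 2
x_8 = 2.9500, f(x_8) = 56.362563, coefficient = 2
x_9 = 3.2250, f(x_9) = 81.120277, coefficient = 2
x_10 = 3.5000, f(x_10) = 115.904082, coefficient = 1

I ≈ (0.275000/2) × 612.596530 = 84.232023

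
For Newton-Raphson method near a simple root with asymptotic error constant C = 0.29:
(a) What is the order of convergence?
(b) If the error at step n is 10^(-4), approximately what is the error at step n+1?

(a) Newton-Raphson has quadratic (order 2) convergence near simple roots.
    This means |e_{n+1}| ≈ C|e_n|².

(b) With |e_n| = 10^(-4) and C = 0.29:
    |e_{n+1}| ≈ 0.29 × (10^(-4))² = 0.29 × 10^(-8)

(a) 2 (quadratic); (b) |e_{n+1}| ≈ 2.900e-09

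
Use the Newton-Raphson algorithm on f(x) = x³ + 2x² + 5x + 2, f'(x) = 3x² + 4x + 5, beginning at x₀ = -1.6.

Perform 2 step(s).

f(x) = x³ + 2x² + 5x + 2
f'(x) = 3x² + 4x + 5
x₀ = -1.6

Newton-Raphson formula: x_{n+1} = x_n - f(x_n)/f'(x_n)

Iteration 1:
  f(-1.600000) = -4.976000
  f'(-1.600000) = 6.280000
  x_1 = -1.600000 - (-4.976000)/6.280000 = -0.807643
Iteration 2:
  f(-0.807643) = -1.260457
  f'(-0.807643) = 3.726290
  x_2 = -0.807643 - (-1.260457)/3.726290 = -0.469383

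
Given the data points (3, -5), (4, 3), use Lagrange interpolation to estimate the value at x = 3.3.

Lagrange interpolation formula:
P(x) = Σ yᵢ × Lᵢ(x)
where Lᵢ(x) = Π_{j≠i} (x - xⱼ)/(xᵢ - xⱼ)

L_0(3.3) = (3.3 - 4)/(3 - 4) = 0.700000
L_1(3.3) = (3.3 - 3)/(4 - 3) = 0.300000

P(3.3) = (-5)×L_0(3.3) + 3×L_1(3.3)
P(3.3) = -2.600000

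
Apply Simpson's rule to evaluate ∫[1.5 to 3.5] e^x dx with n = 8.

f(x) = e^x
a = 1.5, b = 3.5, n = 8
h = (b - a)/n = 0.250000

Simpson's rule: (h/3)[f(x₀) + 4f(x₁) + 2f(x₂) + ... + f(xₙ)]

x_0 = 1.5000, f(x_0) = 4.481689, coefficient = 1
x_1 = 1.7500, f(x_1) = 5.754603, coefficient = 4
x_2 = 2.0000, f(x_2) = 7.389056, coefficient = 2
x_3 = 2.2500, f(x_3) = 9.487736, coefficient = 4
x_4 = 2.5000, f(x_4) = 12.182494, coefficient = 2
x_5 = 2.7500, f(x_5) = 15.642632, coefficient = 4
x_6 = 3.0000, f(x_6) = 20.085537, coefficient = 2
x_7 = 3.2500, f(x_7) = 25.790340, coefficient = 4
x_8 = 3.5000, f(x_8) = 33.115452, coefficient = 1

I ≈ (0.250000/3) × 343.612556 = 28.634380
Exact value: 28.633763
Error: 0.000617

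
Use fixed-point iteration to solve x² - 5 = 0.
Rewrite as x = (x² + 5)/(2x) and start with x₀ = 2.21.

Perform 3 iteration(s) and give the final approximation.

Equation: x² - 5 = 0
Fixed-point form: x = (x² + 5)/(2x)
x₀ = 2.21

x_1 = g(2.210000) = 2.236222
x_2 = g(2.236222) = 2.236068
x_3 = g(2.236068) = 2.236068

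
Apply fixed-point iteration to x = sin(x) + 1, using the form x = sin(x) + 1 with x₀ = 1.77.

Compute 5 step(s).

Equation: x = sin(x) + 1
Fixed-point form: x = sin(x) + 1
x₀ = 1.77

x_1 = g(1.770000) = 1.980224
x_2 = g(1.980224) = 1.917349
x_3 = g(1.917349) = 1.940549
x_4 = g(1.940549) = 1.932417
x_5 = g(1.932417) = 1.935325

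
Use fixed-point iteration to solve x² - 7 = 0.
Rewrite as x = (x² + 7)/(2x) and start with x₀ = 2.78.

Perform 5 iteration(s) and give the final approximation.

Equation: x² - 7 = 0
Fixed-point form: x = (x² + 7)/(2x)
x₀ = 2.78

x_1 = g(2.780000) = 2.648993
x_2 = g(2.648993) = 2.645753
x_3 = g(2.645753) = 2.645751
x_4 = g(2.645751) = 2.645751
x_5 = g(2.645751) = 2.645751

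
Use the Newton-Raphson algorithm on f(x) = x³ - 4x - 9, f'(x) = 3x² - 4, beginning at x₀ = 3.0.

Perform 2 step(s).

f(x) = x³ - 4x - 9
f'(x) = 3x² - 4
x₀ = 3.0

Newton-Raphson formula: x_{n+1} = x_n - f(x_n)/f'(x_n)

Iteration 1:
  f(3.000000) = 6.000000
  f'(3.000000) = 23.000000
  x_1 = 3.000000 - 6.000000/23.000000 = 2.739130
Iteration 2:
  f(2.739130) = 0.594723
  f'(2.739130) = 18.508507
  x_2 = 2.739130 - 0.594723/18.508507 = 2.706998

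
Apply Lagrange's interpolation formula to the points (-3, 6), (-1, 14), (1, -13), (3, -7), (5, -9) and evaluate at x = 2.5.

Lagrange interpolation formula:
P(x) = Σ yᵢ × Lᵢ(x)
where Lᵢ(x) = Π_{j≠i} (x - xⱼ)/(xᵢ - xⱼ)

L_0(2.5) = (2.5 - (-1))/(-3 - (-1)) × (2.5 - 1)/(-3 - 1) × (2.5 - 3)/(-3 - 3) × (2.5 - 5)/(-3 - 5) = 0.017090
L_1(2.5) = (2.5 - (-3))/(-1 - (-3)) × (2.5 - 1)/(-1 - 1) × (2.5 - 3)/(-1 - 3) × (2.5 - 5)/(-1 - 5) = -0.107422
L_2(2.5) = (2.5 - (-3))/(1 - (-3)) × (2.5 - (-1))/(1 - (-1)) × (2.5 - 3)/(1 - 3) × (2.5 - 5)/(1 - 5) = 0.375977
L_3(2.5) = (2.5 - (-3))/(3 - (-3)) × (2.5 - (-1))/(3 - (-1)) × (2.5 - 1)/(3 - 1) × (2.5 - 5)/(3 - 5) = 0.751953
L_4(2.5) = (2.5 - (-3))/(5 - (-3)) × (2.5 - (-1))/(5 - (-1)) × (2.5 - 1)/(5 - 1) × (2.5 - 3)/(5 - 3) = -0.037598

P(2.5) = 6×L_0(2.5) + 14×L_1(2.5) + (-13)×L_2(2.5) + (-7)×L_3(2.5) + (-9)×L_4(2.5)
P(2.5) = -11.214355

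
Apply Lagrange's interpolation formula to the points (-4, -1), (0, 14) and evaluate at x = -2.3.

Lagrange interpolation formula:
P(x) = Σ yᵢ × Lᵢ(x)
where Lᵢ(x) = Π_{j≠i} (x - xⱼ)/(xᵢ - xⱼ)

L_0(-2.3) = (-2.3 - 0)/(-4 - 0) = 0.575000
L_1(-2.3) = (-2.3 - (-4))/(0 - (-4)) = 0.425000

P(-2.3) = (-1)×L_0(-2.3) + 14×L_1(-2.3)
P(-2.3) = 5.375000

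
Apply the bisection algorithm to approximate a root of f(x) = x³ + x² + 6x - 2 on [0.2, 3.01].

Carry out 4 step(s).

f(x) = x³ + x² + 6x - 2
Initial interval: [0.2, 3.01]

Iteration 1:
  c_1 = (0.200000 + 3.010000)/2 = 1.605000
  f(c_1) = f(1.605000) = 14.340545
  f(a) × f(c) < 0, new interval: [0.200000, 1.605000]
Iteration 2:
  c_2 = (0.200000 + 1.605000)/2 = 0.902500
  f(c_2) = f(0.902500) = 4.964598
  f(a) × f(c) < 0, new interval: [0.200000, 0.902500]
Iteration 3:
  c_3 = (0.200000 + 0.902500)/2 = 0.551250
  f(c_3) = f(0.551250) = 1.778889
  f(a) × f(c) < 0, new interval: [0.200000, 0.551250]
Iteration 4:
  c_4 = (0.200000 + 0.551250)/2 = 0.375625
  f(c_4) = f(0.375625) = 0.447843
  f(a) × f(c) < 0, new interval: [0.200000, 0.375625]

After 4 iteration(s), the approximation is c_4 = 0.375625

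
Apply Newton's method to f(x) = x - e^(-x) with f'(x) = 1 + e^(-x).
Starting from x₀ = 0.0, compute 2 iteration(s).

f(x) = x - e^(-x)
f'(x) = 1 + e^(-x)
x₀ = 0.0

Newton-Raphson formula: x_{n+1} = x_n - f(x_n)/f'(x_n)

Iteration 1:
  f(0.000000) = -1.000000
  f'(0.000000) = 2.000000
  x_1 = 0.000000 - (-1.000000)/2.000000 = 0.500000
Iteration 2:
  f(0.500000) = -0.106531
  f'(0.500000) = 1.606531
  x_2 = 0.500000 - (-0.106531)/1.606531 = 0.566311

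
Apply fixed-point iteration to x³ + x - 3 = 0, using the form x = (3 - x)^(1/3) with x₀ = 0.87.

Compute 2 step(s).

Equation: x³ + x - 3 = 0
Fixed-point form: x = (3 - x)^(1/3)
x₀ = 0.87

x_1 = g(0.870000) = 1.286648
x_2 = g(1.286648) = 1.196600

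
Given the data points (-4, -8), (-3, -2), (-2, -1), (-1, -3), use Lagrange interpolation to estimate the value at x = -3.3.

Lagrange interpolation formula:
P(x) = Σ yᵢ × Lᵢ(x)
where Lᵢ(x) = Π_{j≠i} (x - xⱼ)/(xᵢ - xⱼ)

L_0(-3.3) = (-3.3 - (-3))/(-4 - (-3)) × (-3.3 - (-2))/(-4 - (-2)) × (-3.3 - (-1))/(-4 - (-1)) = 0.149500
L_1(-3.3) = (-3.3 - (-4))/(-3 - (-4)) × (-3.3 - (-2))/(-3 - (-2)) × (-3.3 - (-1))/(-3 - (-1)) = 1.046500
L_2(-3.3) = (-3.3 - (-4))/(-2 - (-4)) × (-3.3 - (-3))/(-2 - (-3)) × (-3.3 - (-1))/(-2 - (-1)) = -0.241500
L_3(-3.3) = (-3.3 - (-4))/(-1 - (-4)) × (-3.3 - (-3))/(-1 - (-3)) × (-3.3 - (-2))/(-1 - (-2)) = 0.045500

P(-3.3) = (-8)×L_0(-3.3) + (-2)×L_1(-3.3) + (-1)×L_2(-3.3) + (-3)×L_3(-3.3)
P(-3.3) = -3.184000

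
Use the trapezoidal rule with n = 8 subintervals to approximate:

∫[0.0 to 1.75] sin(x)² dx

f(x) = sin(x)²
a = 0.0, b = 1.75, n = 8
h = (b - a)/n = 0.218750

Trapezoidal rule: (h/2)[f(x₀) + 2f(x₁) + 2f(x₂) + ... + f(xₙ)]

x_0 = 0.0000, f(x_0) = 0.000000, coefficient = 1
x_1 = 0.2188, f(x_1) = 0.047093, coefficient = 2
x_2 = 0.4375, f(x_2) = 0.179502, coefficient = 2
x_3 = 0.6562, f(x_3) = 0.372283, coefficient = 2
x_4 = 0.8750, f(x_4) = 0.589123, coefficient = 2
x_5 = 1.0938, f(x_5) = 0.789175, coefficient = 2
x_6 = 1.3125, f(x_6) = 0.934754, coefficient = 2
x_7 = 1.5312, f(x_7) = 0.998437, coefficient = 2
x_8 = 1.7500, f(x_8) = 0.968228, coefficient = 1

I ≈ (0.218750/2) × 8.788960 = 0.961293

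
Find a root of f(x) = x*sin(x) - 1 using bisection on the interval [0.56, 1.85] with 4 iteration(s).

f(x) = x*sin(x) - 1
Initial interval: [0.56, 1.85]

Iteration 1:
  c_1 = (0.560000 + 1.850000)/2 = 1.205000
  f(c_1) = f(1.205000) = 0.125276
  f(a) × f(c) < 0, new interval: [0.560000, 1.205000]
Iteration 2:
  c_2 = (0.560000 + 1.205000)/2 = 0.882500
  f(c_2) = f(0.882500) = -0.318419
  f(a) × f(c) ≥ 0, new interval: [0.882500, 1.205000]
Iteration 3:
  c_3 = (0.882500 + 1.205000)/2 = 1.043750
  f(c_3) = f(1.043750) = -0.097891
  f(a) × f(c) ≥ 0, new interval: [1.043750, 1.205000]
Iteration 4:
  c_4 = (1.043750 + 1.205000)/2 = 1.124375
  f(c_4) = f(1.124375) = 0.014184
  f(a) × f(c) < 0, new interval: [1.043750, 1.124375]

After 4 iteration(s), the approximation is c_4 = 1.124375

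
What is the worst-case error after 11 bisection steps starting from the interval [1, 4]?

Bisection error bound: |error| ≤ (b-a)/2^n
|error| ≤ (4 - 1)/2^11 = 3/2^11
|error| ≤ 0.0014648438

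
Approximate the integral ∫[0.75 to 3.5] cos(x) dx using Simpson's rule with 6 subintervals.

f(x) = cos(x)
a = 0.75, b = 3.5, n = 6
h = (b - a)/n = 0.458333

Simpson's rule: (h/3)[f(x₀) + 4f(x₁) + 2f(x₂) + ... + f(xₙ)]

x_0 = 0.7500, f(x_0) = 0.731689, coefficient = 1
x_1 = 1.2083, f(x_1) = 0.354578, coefficient = 4
x_2 = 1.6667, f(x_2) = -0.095724, coefficient = 2
x_3 = 2.1250, f(x_3) = -0.526266, coefficient = 4
x_4 = 2.5833, f(x_4) = -0.848178, coefficient = 2
x_5 = 3.0417, f(x_5) = -0.995012, coefficient = 4
x_6 = 3.5000, f(x_6) = -0.936457, coefficient = 1

I ≈ (0.458333/3) × -6.759370 = -1.032682
Exact value: -1.032422
Error: 0.000260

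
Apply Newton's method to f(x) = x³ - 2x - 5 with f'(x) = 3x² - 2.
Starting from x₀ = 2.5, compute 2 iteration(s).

f(x) = x³ - 2x - 5
f'(x) = 3x² - 2
x₀ = 2.5

Newton-Raphson formula: x_{n+1} = x_n - f(x_n)/f'(x_n)

Iteration 1:
  f(2.500000) = 5.625000
  f'(2.500000) = 16.750000
  x_1 = 2.500000 - 5.625000/16.750000 = 2.164179
Iteration 2:
  f(2.164179) = 0.807945
  f'(2.164179) = 12.051014
  x_2 = 2.164179 - 0.807945/12.051014 = 2.097135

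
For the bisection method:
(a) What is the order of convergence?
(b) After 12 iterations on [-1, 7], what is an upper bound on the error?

(a) Bisection has linear (order 1) convergence; the error is halved each step.

(b) Error bound = (b-a)/2^n = (7 - (-1))/2^{12}
    = 8/2^{12}

(a) 1 (linear); (b) error ≤ 1.95e-03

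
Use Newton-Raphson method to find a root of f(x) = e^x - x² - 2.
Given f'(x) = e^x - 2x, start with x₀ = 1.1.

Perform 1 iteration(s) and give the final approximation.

f(x) = e^x - x² - 2
f'(x) = e^x - 2x
x₀ = 1.1

Newton-Raphson formula: x_{n+1} = x_n - f(x_n)/f'(x_n)

Iteration 1:
  f(1.100000) = -0.205834
  f'(1.100000) = 0.804166
  x_1 = 1.100000 - (-0.205834)/0.804166 = 1.355960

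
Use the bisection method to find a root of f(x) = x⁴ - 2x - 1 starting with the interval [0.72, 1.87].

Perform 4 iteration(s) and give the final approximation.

f(x) = x⁴ - 2x - 1
Initial interval: [0.72, 1.87]

Iteration 1:
  c_1 = (0.720000 + 1.870000)/2 = 1.295000
  f(c_1) = f(1.295000) = -0.777587
  f(a) × f(c) ≥ 0, new interval: [1.295000, 1.870000]
Iteration 2:
  c_2 = (1.295000 + 1.870000)/2 = 1.582500
  f(c_2) = f(1.582500) = 2.106550
  f(a) × f(c) < 0, new interval: [1.295000, 1.582500]
Iteration 3:
  c_3 = (1.295000 + 1.582500)/2 = 1.438750
  f(c_3) = f(1.438750) = 0.407406
  f(a) × f(c) < 0, new interval: [1.295000, 1.438750]
Iteration 4:
  c_4 = (1.295000 + 1.438750)/2 = 1.366875
  f(c_4) = f(1.366875) = -0.243028
  f(a) × f(c) ≥ 0, new interval: [1.366875, 1.438750]

After 4 iteration(s), the approximation is c_4 = 1.366875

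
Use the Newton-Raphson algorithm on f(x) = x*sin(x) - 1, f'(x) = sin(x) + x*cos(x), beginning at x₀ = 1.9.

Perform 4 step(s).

f(x) = x*sin(x) - 1
f'(x) = sin(x) + x*cos(x)
x₀ = 1.9

Newton-Raphson formula: x_{n+1} = x_n - f(x_n)/f'(x_n)

Iteration 1:
  f(1.900000) = 0.797970
  f'(1.900000) = 0.332050
  x_1 = 1.900000 - 0.797970/0.332050 = -0.503163
Iteration 2:
  f(-0.503163) = -0.757375
  f'(-0.503163) = -0.923001
  x_2 = -0.503163 - (-0.757375)/(-0.923001) = -1.323720
Iteration 3:
  f(-1.323720) = 0.283521
  f'(-1.323720) = -1.293374
  x_3 = -1.323720 - 0.283521/(-1.293374) = -1.104510
Iteration 4:
  f(-1.104510) = -0.013403
  f'(-1.104510) = -1.389801
  x_4 = -1.104510 - (-0.013403)/(-1.389801) = -1.114154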